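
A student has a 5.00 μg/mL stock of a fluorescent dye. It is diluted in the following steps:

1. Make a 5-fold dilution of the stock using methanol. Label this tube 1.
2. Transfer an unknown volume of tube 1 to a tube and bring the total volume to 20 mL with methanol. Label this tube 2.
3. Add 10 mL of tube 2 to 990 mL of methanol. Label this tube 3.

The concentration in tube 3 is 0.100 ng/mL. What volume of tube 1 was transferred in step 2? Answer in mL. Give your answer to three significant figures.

Step 1: 5-fold → factor 5
Step 2: v brought to 20 mL → factor = 20 mL/v
Step 3: 10 mL + 990 mL = 1000 mL total → factor 1000/10 = 100
Product of known-step factors = 500
Overall factor = 5.00 μg/mL / (0.100 ng/mL) = 50000
Step-2 factor = 50000 / 500 = 100
v = 20 mL / 100 = 0.200 mL

0.200 mL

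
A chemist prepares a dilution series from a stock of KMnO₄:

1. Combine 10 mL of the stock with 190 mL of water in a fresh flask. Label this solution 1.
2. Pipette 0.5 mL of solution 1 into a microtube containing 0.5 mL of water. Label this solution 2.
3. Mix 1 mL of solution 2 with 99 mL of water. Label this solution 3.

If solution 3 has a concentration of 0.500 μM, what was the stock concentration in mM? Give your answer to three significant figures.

Step 1: 10 mL + 190 mL = 200 mL total → factor 200/10 = 20
Step 2: 0.5 mL + 0.5 mL = 1 mL total → factor 1/0.5 = 2
Step 3: 1 mL + 99 mL = 100 mL total → factor 100/1 = 100
Overall dilution factor = 20 × 2 × 100 = 4000
Stock = 0.500 μM × 4000 = 2000 μM = 2.00 mM

2.00 mM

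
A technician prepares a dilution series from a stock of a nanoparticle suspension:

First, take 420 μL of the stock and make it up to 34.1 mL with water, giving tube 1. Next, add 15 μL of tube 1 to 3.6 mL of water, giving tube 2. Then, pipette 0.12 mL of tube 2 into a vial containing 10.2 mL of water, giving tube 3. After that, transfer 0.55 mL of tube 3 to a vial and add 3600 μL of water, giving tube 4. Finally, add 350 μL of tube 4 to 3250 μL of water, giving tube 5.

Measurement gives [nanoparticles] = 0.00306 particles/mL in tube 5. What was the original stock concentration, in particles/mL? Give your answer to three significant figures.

Step 1: 420 μL brought to 34.1 mL → factor 34100/420 = 81.19
Step 2: 15 μL + 3.6 mL = 3615 μL total → factor 3615/15 = 241
Step 3: 0.12 mL + 10.2 mL = 10.32 mL total → factor 10.32/0.12 = 86
Step 4: 0.55 mL + 3600 μL = 4.15 mL total → factor 4.15/0.55 = 7.5455
Step 5: 350 μL + 3250 μL = 3600 μL total → factor 3600/350 = 10.286
Overall dilution factor = 81.19 × 241 × 86 × 7.5455 × 10.286 = 1.306 × 10^8
Stock = 0.00306 particles/mL × 1.306 × 10^8 = 4.00 × 10^5 particles/mL

4.00 × 10^5 particles/mL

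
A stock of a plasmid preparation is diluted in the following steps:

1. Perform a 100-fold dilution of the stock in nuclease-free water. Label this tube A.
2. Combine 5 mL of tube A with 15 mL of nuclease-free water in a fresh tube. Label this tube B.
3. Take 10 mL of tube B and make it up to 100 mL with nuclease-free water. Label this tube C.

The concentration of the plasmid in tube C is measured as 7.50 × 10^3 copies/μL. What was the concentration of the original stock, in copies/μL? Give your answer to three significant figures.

Step 1: 100-fold → factor 100
Step 2: 5 mL + 15 mL = 20 mL total → factor 20/5 = 4
Step 3: 10 mL brought to 100 mL → factor 100/10 = 10
Overall dilution factor = 100 × 4 × 10 = 4000
Stock = 7.50 × 10^3 copies/μL × 4000 = 3.00 × 10^7 copies/μL

3.00 × 10^7 copies/μL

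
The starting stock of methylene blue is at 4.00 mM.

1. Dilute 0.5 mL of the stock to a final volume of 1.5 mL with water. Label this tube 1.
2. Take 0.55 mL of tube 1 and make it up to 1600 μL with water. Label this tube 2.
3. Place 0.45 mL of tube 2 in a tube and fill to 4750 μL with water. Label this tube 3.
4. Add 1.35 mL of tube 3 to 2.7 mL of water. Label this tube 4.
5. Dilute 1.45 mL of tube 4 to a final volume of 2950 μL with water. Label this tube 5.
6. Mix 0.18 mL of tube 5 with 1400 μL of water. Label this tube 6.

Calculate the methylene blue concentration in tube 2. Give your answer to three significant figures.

0.458 mM

Step 1: 0.5 mL brought to 1.5 mL → factor 1.5/0.5 = 3
Step 2: 0.55 mL brought to 1600 μL → factor 1.6/0.55 = 2.9091
Dilution factor through tube 2 = 3 × 2.9091 = 8.7273
[tube 2] = 4.00 mM / 8.7273 = 0.458 mM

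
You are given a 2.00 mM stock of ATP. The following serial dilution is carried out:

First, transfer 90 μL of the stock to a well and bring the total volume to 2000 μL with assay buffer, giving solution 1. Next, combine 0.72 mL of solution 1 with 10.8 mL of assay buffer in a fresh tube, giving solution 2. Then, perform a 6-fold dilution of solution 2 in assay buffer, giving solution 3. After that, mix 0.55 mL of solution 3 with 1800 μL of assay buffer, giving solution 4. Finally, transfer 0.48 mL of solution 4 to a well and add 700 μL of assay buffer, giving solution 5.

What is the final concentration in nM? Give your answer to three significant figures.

89.3 nM

Step 1: 90 μL brought to 2000 μL → factor 2000/90 = 22.222
Step 2: 0.72 mL + 10.8 mL = 11.52 mL total → factor 11.52/0.72 = 16
Step 3: 6-fold → factor 6
Step 4: 0.55 mL + 1800 μL = 2.35 mL total → factor 2.35/0.55 = 4.2727
Step 5: 0.48 mL + 700 μL = 1.18 mL total → factor 1.18/0.48 = 2.4583
Overall dilution factor = 22.222 × 16 × 6 × 4.2727 × 2.4583 = 22408
Final = 2.00 mM / 22408 = 8.925 × 10^-5 mM = 89.3 nM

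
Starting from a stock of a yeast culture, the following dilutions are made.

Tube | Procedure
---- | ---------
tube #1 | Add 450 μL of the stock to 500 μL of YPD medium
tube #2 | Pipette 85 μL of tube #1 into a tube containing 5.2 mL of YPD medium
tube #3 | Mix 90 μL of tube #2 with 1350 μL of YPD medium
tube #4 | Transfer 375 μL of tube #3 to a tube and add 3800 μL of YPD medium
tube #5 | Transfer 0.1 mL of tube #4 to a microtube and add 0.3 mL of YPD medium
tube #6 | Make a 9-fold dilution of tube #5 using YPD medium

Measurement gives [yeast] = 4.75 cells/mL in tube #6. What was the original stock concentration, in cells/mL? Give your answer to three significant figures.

4.00 × 10^6 cells/mL

Step 1: 450 μL + 500 μL = 950 μL total → factor 950/450 = 2.1111
Step 2: 85 μL + 5.2 mL = 5285 μL total → factor 5285/85 = 62.176
Step 3: 90 μL + 1350 μL = 1440 μL total → factor 1440/90 = 16
Step 4: 375 μL + 3800 μL = 4175 μL total → factor 4175/375 = 11.133
Step 5: 0.1 mL + 0.3 mL = 0.4 mL total → factor 0.4/0.1 = 4
Step 6: 9-fold → factor 9
Overall dilution factor = 2.1111 × 62.176 × 16 × 11.133 × 4 × 9 = 8.4175 × 10^5
Stock = 4.75 cells/mL × 8.4175 × 10^5 = 4.00 × 10^6 cells/mL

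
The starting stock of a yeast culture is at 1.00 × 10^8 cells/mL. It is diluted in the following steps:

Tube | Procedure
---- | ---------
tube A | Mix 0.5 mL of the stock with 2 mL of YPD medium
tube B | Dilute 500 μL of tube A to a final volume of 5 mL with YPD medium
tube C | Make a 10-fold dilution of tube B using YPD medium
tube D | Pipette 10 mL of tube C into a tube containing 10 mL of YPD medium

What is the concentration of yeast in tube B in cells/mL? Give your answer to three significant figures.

2.00 × 10^6 cells/mL

Step 1: 0.5 mL + 2 mL = 2.5 mL total → factor 2.5/0.5 = 5
Step 2: 500 μL brought to 5 mL → factor 5000/500 = 10
Dilution factor through tube B = 5 × 10 = 50
[tube B] = 1.00 × 10^8 cells/mL / 50 = 2.00 × 10^6 cells/mL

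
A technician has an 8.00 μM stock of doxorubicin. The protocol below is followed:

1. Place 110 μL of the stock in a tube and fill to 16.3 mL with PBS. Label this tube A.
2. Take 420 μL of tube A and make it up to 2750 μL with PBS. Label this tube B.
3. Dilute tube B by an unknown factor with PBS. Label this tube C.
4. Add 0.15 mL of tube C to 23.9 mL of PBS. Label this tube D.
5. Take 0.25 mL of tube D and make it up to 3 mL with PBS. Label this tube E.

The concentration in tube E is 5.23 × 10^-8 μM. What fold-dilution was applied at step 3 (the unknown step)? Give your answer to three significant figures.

Step 1: 110 μL brought to 16.3 mL → factor 16300/110 = 148.18
Step 2: 420 μL brought to 2750 μL → factor 2750/420 = 6.5476
Step 3: unknown factor x
Step 4: 0.15 mL + 23.9 mL = 24.05 mL total → factor 24.05/0.15 = 160.33
Step 5: 0.25 mL brought to 3 mL → factor 3/0.25 = 12
Product of known-step factors = 1.8667 × 10^6
Overall factor = 8.00 μM / (5.23 × 10^-8 μM) = 1.5296 × 10^8
x = 1.5296 × 10^8 / 1.8667 × 10^6 = 81.9

81.9-fold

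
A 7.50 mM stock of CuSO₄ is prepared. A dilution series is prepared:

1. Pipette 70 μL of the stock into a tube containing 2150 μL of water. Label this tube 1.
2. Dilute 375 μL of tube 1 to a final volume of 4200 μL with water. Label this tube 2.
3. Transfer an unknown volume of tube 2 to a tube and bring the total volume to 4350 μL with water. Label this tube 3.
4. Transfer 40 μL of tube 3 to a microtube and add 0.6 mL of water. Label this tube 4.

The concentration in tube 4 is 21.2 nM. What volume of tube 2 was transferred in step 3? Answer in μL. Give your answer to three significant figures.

69.9 μL

Step 1: 70 μL + 2150 μL = 2220 μL total → factor 2220/70 = 31.714
Step 2: 375 μL brought to 4200 μL → factor 4200/375 = 11.2
Step 3: v brought to 4350 μL → factor = 4350 μL/v
Step 4: 40 μL + 0.6 mL = 640 μL total → factor 640/40 = 16
Product of known-step factors = 5683.2
Overall factor = 7.50 mM / (21.2 nM) = 3.5377 × 10^5
Step-3 factor = 3.5377 × 10^5 / 5683.2 = 62.249
v = 4350 μL / 62.249 = 69.9 μL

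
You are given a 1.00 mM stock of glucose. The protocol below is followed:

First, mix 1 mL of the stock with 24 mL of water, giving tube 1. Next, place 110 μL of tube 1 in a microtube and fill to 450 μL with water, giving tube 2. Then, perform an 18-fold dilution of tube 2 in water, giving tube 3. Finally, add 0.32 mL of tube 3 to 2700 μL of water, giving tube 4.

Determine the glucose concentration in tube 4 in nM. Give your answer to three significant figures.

Step 1: 1 mL + 24 mL = 25 mL total → factor 25/1 = 25
Step 2: 110 μL brought to 450 μL → factor 450/110 = 4.0909
Step 3: 18-fold → factor 18
Step 4: 0.32 mL + 2700 μL = 3.02 mL total → factor 3.02/0.32 = 9.4375
Overall dilution factor = 25 × 4.0909 × 18 × 9.4375 = 17374
Final = 1.00 mM / 17374 = 5.756 × 10^-5 mM = 57.6 nM

57.6 nM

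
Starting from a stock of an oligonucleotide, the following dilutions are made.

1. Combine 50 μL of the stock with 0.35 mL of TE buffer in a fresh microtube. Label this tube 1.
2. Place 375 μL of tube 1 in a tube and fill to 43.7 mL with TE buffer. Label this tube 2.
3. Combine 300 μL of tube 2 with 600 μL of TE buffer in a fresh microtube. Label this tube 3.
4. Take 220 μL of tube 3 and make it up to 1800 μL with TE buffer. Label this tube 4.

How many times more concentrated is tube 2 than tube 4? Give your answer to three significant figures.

24.5

Step 1: 50 μL + 0.35 mL = 400 μL total → factor 400/50 = 8
Step 2: 375 μL brought to 43.7 mL → factor 43700/375 = 116.53
Step 3: 300 μL + 600 μL = 900 μL total → factor 900/300 = 3
Step 4: 220 μL brought to 1800 μL → factor 1800/220 = 8.1818
Dilution factor to tube 2 = 932.27; to tube 4 = 22883
[tube 2]/[tube 4] = (factor to tube 4)/(factor to tube 2) = 22883/932.27 = 24.5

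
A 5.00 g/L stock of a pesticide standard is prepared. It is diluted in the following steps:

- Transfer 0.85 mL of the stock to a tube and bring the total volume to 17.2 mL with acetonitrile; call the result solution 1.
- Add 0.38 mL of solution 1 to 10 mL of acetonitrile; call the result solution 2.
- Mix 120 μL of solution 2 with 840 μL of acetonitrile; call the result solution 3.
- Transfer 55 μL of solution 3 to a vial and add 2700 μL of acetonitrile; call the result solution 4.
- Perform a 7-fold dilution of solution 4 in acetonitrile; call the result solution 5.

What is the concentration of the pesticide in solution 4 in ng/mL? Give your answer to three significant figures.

22.6 ng/mL

Step 1: 0.85 mL brought to 17.2 mL → factor 17.2/0.85 = 20.235
Step 2: 0.38 mL + 10 mL = 10.38 mL total → factor 10.38/0.38 = 27.316
Step 3: 120 μL + 840 μL = 960 μL total → factor 960/120 = 8
Step 4: 55 μL + 2700 μL = 2755 μL total → factor 2755/55 = 50.091
Dilution factor through solution 4 = 20.235 × 27.316 × 8 × 50.091 = 2.215 × 10^5
[solution 4] = 5.00 g/L / 2.215 × 10^5 = 2.257 × 10^-5 g/L = 22.6 ng/mL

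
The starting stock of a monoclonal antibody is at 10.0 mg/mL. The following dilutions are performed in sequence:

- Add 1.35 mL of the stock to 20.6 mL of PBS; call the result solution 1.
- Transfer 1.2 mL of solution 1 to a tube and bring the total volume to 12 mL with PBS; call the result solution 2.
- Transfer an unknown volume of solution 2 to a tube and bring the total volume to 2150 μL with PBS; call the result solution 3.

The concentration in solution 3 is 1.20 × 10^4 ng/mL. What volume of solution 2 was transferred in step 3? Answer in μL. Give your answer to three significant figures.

Step 1: 1.35 mL + 20.6 mL = 21.95 mL total → factor 21.95/1.35 = 16.259
Step 2: 1.2 mL brought to 12 mL → factor 12/1.2 = 10
Step 3: v brought to 2150 μL → factor = 2150 μL/v
Product of known-step factors = 162.59
Overall factor = 10.0 mg/mL / (1.20 × 10^4 ng/mL) = 833.33
Step-3 factor = 833.33 / 162.59 = 5.1253
v = 2150 μL / 5.1253 = 419 μL

419 μL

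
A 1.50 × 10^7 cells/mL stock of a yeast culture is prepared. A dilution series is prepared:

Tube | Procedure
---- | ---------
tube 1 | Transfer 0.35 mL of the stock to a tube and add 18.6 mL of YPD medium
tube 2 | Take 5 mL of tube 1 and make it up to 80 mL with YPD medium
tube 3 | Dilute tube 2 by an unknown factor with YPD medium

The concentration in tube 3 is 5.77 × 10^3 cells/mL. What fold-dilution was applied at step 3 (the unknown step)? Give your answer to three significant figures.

Step 1: 0.35 mL + 18.6 mL = 18.95 mL total → factor 18.95/0.35 = 54.143
Step 2: 5 mL brought to 80 mL → factor 80/5 = 16
Step 3: unknown factor x
Product of known-step factors = 866.29
Overall factor = 1.50 × 10^7 cells/mL / (5.77 × 10^3 cells/mL) = 2599.7
x = 2599.7 / 866.29 = 3.00

3.00-fold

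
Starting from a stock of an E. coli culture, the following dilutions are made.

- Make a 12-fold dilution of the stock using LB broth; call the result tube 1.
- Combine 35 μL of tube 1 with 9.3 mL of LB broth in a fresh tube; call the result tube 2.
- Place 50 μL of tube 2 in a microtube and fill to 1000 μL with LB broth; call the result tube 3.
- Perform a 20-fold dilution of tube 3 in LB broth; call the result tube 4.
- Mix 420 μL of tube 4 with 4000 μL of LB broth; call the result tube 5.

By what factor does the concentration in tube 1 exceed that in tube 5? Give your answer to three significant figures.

Step 1: 12-fold → factor 12
Step 2: 35 μL + 9.3 mL = 9335 μL total → factor 9335/35 = 266.71
Step 3: 50 μL brought to 1000 μL → factor 1000/50 = 20
Step 4: 20-fold → factor 20
Step 5: 420 μL + 4000 μL = 4420 μL total → factor 4420/420 = 10.524
Dilution factor to tube 1 = 12; to tube 5 = 1.3473 × 10^7
[tube 1]/[tube 5] = (factor to tube 5)/(factor to tube 1) = 1.3473 × 10^7/12 = 1.12 × 10^6

1.12 × 10^6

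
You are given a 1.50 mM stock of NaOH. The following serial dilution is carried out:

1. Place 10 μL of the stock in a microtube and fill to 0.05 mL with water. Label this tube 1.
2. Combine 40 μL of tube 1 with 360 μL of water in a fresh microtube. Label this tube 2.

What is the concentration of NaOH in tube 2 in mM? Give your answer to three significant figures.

0.0300 mM

Step 1: 10 μL brought to 0.05 mL → factor 50/10 = 5
Step 2: 40 μL + 360 μL = 400 μL total → factor 400/40 = 10
Overall dilution factor = 5 × 10 = 50
Final = 1.50 mM / 50 = 0.0300 mM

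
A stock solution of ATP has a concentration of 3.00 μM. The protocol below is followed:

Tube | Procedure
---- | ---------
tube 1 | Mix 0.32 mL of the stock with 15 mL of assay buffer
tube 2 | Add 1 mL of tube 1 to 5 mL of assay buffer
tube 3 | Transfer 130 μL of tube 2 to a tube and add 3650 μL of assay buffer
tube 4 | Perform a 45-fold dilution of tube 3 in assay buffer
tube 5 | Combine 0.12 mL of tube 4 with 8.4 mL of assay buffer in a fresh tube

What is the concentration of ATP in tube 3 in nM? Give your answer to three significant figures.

0.359 nM

Step 1: 0.32 mL + 15 mL = 15.32 mL total → factor 15.32/0.32 = 47.875
Step 2: 1 mL + 5 mL = 6 mL total → factor 6/1 = 6
Step 3: 130 μL + 3650 μL = 3780 μL total → factor 3780/130 = 29.077
Dilution factor through tube 3 = 47.875 × 6 × 29.077 = 8352.3
[tube 3] = 3.00 μM / 8352.3 = 0.0003592 μM = 0.359 nM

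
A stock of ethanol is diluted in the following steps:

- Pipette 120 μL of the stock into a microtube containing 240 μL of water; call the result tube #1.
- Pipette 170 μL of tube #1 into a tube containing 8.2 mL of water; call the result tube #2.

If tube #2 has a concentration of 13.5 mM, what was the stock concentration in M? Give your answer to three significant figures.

1.99 M

Step 1: 120 μL + 240 μL = 360 μL total → factor 360/120 = 3
Step 2: 170 μL + 8.2 mL = 8370 μL total → factor 8370/170 = 49.235
Overall dilution factor = 3 × 49.235 = 147.71
Stock = 13.5 mM × 147.71 = 1994 mM = 1.99 M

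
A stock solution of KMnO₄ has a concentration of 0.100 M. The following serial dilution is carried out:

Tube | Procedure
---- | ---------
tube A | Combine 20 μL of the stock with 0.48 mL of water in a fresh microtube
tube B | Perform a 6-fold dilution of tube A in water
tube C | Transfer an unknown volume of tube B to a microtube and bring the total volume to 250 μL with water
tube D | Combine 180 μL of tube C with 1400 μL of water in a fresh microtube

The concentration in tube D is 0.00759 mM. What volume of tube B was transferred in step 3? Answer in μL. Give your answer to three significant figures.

25.0 μL

Step 1: 20 μL + 0.48 mL = 500 μL total → factor 500/20 = 25
Step 2: 6-fold → factor 6
Step 3: v brought to 250 μL → factor = 250 μL/v
Step 4: 180 μL + 1400 μL = 1580 μL total → factor 1580/180 = 8.7778
Product of known-step factors = 1316.7
Overall factor = 0.100 M / (0.00759 mM) = 13175
Step-3 factor = 13175 / 1316.7 = 10.007
v = 250 μL / 10.007 = 25.0 μL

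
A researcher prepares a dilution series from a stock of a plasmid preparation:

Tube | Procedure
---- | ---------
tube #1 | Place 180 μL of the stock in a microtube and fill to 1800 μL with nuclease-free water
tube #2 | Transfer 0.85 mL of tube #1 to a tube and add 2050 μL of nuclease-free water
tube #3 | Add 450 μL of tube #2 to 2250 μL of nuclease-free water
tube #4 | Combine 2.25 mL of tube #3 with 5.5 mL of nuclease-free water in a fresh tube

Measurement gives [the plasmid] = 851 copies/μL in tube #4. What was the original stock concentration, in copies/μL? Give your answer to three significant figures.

Step 1: 180 μL brought to 1800 μL → factor 1800/180 = 10
Step 2: 0.85 mL + 2050 μL = 2.9 mL total → factor 2.9/0.85 = 3.4118
Step 3: 450 μL + 2250 μL = 2700 μL total → factor 2700/450 = 6
Step 4: 2.25 mL + 5.5 mL = 7.75 mL total → factor 7.75/2.25 = 3.4444
Overall dilution factor = 10 × 3.4118 × 6 × 3.4444 = 705.1
Stock = 851 copies/μL × 705.1 = 6.00 × 10^5 copies/μL

6.00 × 10^5 copies/μL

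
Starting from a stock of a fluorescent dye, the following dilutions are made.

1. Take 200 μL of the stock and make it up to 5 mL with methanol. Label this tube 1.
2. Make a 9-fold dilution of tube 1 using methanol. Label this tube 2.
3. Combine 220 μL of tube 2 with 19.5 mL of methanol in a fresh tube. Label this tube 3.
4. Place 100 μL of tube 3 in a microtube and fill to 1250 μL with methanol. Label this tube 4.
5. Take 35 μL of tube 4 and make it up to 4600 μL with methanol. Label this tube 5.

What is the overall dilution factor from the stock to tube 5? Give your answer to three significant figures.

Step 1: 200 μL brought to 5 mL → factor 5000/200 = 25
Step 2: 9-fold → factor 9
Step 3: 220 μL + 19.5 mL = 19720 μL total → factor 19720/220 = 89.636
Step 4: 100 μL brought to 1250 μL → factor 1250/100 = 12.5
Step 5: 35 μL brought to 4600 μL → factor 4600/35 = 131.43
Overall dilution factor = 25 × 9 × 89.636 × 12.5 × 131.43 = 3.3133 × 10^7

3.31 × 10^7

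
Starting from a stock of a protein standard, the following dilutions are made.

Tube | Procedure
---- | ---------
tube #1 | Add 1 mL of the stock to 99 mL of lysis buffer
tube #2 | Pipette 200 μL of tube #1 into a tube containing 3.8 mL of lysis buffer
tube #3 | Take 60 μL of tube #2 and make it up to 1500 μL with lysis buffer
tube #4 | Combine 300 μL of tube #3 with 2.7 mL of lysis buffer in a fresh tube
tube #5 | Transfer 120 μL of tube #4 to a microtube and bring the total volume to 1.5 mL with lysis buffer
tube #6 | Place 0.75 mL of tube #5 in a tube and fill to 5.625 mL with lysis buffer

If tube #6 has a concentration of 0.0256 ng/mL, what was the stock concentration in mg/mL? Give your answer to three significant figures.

1.20 mg/mL

Step 1: 1 mL + 99 mL = 100 mL total → factor 100/1 = 100
Step 2: 200 μL + 3.8 mL = 4000 μL total → factor 4000/200 = 20
Step 3: 60 μL brought to 1500 μL → factor 1500/60 = 25
Step 4: 300 μL + 2.7 mL = 3000 μL total → factor 3000/300 = 10
Step 5: 120 μL brought to 1.5 mL → factor 1500/120 = 12.5
Step 6: 0.75 mL brought to 5.625 mL → factor 5.625/0.75 = 7.5
Overall dilution factor = 100 × 20 × 25 × 10 × 12.5 × 7.5 = 4.6875 × 10^7
Stock = 0.0256 ng/mL × 4.6875 × 10^7 = 1.200 × 10^6 ng/mL = 1.20 mg/mL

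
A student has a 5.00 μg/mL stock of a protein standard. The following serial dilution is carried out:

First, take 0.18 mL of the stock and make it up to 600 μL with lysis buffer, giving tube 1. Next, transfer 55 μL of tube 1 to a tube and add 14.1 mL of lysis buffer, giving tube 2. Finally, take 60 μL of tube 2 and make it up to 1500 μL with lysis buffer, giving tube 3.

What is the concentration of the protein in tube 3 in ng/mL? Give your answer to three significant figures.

0.233 ng/mL

Step 1: 0.18 mL brought to 600 μL → factor 0.6/0.18 = 3.3333
Step 2: 55 μL + 14.1 mL = 14155 μL total → factor 14155/55 = 257.36
Step 3: 60 μL brought to 1500 μL → factor 1500/60 = 25
Overall dilution factor = 3.3333 × 257.36 × 25 = 21447
Final = 5.00 μg/mL / 21447 = 0.0002331 μg/mL = 0.233 ng/mL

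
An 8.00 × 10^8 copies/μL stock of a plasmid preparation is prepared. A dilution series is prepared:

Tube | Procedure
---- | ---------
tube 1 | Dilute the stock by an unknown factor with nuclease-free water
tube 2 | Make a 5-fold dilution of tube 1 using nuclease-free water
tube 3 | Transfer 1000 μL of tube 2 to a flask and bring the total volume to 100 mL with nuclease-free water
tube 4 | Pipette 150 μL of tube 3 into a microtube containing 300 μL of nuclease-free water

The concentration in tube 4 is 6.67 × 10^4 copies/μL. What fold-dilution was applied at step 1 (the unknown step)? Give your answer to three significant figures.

8.00-fold

Step 1: unknown factor x
Step 2: 5-fold → factor 5
Step 3: 1000 μL brought to 100 mL → factor 1 × 10^5/1000 = 100
Step 4: 150 μL + 300 μL = 450 μL total → factor 450/150 = 3
Product of known-step factors = 1500
Overall factor = 8.00 × 10^8 copies/μL / (6.67 × 10^4 copies/μL) = 11994
x = 11994 / 1500 = 8.00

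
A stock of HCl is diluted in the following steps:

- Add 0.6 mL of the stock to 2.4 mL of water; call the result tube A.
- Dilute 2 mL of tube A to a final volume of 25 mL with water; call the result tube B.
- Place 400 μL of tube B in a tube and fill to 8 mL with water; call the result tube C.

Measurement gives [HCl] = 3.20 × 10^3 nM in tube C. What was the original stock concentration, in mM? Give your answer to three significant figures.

4.00 mM

Step 1: 0.6 mL + 2.4 mL = 3 mL total → factor 3/0.6 = 5
Step 2: 2 mL brought to 25 mL → factor 25/2 = 12.5
Step 3: 400 μL brought to 8 mL → factor 8000/400 = 20
Overall dilution factor = 5 × 12.5 × 20 = 1250
Stock = 3.20 × 10^3 nM × 1250 = 4.000 × 10^6 nM = 4.00 mM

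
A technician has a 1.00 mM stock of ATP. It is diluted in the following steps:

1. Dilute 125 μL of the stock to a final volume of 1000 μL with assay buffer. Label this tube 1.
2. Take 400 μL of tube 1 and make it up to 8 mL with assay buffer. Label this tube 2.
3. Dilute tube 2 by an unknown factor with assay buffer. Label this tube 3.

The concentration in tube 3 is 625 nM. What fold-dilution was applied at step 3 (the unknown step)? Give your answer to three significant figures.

10.0-fold

Step 1: 125 μL brought to 1000 μL → factor 1000/125 = 8
Step 2: 400 μL brought to 8 mL → factor 8000/400 = 20
Step 3: unknown factor x
Product of known-step factors = 160
Overall factor = 1.00 mM / (625 nM) = 1600
x = 1600 / 160 = 10.0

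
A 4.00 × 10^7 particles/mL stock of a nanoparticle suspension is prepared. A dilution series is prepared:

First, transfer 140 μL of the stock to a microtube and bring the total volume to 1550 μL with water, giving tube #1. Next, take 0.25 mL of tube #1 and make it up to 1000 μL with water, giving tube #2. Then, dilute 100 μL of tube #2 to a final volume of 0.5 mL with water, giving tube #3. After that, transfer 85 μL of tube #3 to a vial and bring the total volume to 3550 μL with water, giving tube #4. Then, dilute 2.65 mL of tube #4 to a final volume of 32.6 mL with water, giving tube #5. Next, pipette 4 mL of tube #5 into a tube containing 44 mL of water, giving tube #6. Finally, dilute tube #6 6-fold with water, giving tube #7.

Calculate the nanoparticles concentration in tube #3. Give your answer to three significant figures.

Step 1: 140 μL brought to 1550 μL → factor 1550/140 = 11.071
Step 2: 0.25 mL brought to 1000 μL → factor 1/0.25 = 4
Step 3: 100 μL brought to 0.5 mL → factor 500/100 = 5
Dilution factor through tube #3 = 11.071 × 4 × 5 = 221.43
[tube #3] = 4.00 × 10^7 particles/mL / 221.43 = 1.81 × 10^5 particles/mL

1.81 × 10^5 particles/mL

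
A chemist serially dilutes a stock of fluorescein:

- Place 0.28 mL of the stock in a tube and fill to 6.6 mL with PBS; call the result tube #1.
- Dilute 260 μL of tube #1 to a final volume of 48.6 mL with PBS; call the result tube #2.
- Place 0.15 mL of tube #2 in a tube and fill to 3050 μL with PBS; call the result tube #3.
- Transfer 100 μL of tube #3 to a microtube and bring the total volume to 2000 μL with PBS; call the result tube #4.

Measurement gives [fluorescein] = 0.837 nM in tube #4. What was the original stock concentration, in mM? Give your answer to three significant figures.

1.50 mM

Step 1: 0.28 mL brought to 6.6 mL → factor 6.6/0.28 = 23.571
Step 2: 260 μL brought to 48.6 mL → factor 48600/260 = 186.92
Step 3: 0.15 mL brought to 3050 μL → factor 3.05/0.15 = 20.333
Step 4: 100 μL brought to 2000 μL → factor 2000/100 = 20
Overall dilution factor = 23.571 × 186.92 × 20.333 × 20 = 1.7918 × 10^6
Stock = 0.837 nM × 1.7918 × 10^6 = 1.500 × 10^6 nM = 1.50 mM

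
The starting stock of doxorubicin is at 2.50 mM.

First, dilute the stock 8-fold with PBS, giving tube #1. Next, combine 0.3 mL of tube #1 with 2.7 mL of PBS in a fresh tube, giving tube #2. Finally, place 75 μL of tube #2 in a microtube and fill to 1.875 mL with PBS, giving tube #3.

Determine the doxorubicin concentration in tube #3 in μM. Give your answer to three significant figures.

Step 1: 8-fold → factor 8
Step 2: 0.3 mL + 2.7 mL = 3 mL total → factor 3/0.3 = 10
Step 3: 75 μL brought to 1.875 mL → factor 1875/75 = 25
Overall dilution factor = 8 × 10 × 25 = 2000
Final = 2.50 mM / 2000 = 0.001250 mM = 1.25 μM

1.25 μM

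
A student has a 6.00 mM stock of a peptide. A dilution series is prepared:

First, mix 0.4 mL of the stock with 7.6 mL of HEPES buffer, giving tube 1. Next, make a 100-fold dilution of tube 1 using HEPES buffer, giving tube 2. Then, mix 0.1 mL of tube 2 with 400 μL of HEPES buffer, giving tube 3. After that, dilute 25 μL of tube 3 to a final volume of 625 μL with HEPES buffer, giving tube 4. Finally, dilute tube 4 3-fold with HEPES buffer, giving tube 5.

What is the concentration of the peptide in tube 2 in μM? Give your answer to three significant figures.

Step 1: 0.4 mL + 7.6 mL = 8 mL total → factor 8/0.4 = 20
Step 2: 100-fold → factor 100
Dilution factor through tube 2 = 20 × 100 = 2000
[tube 2] = 6.00 mM / 2000 = 0.003000 mM = 3.00 μM

3.00 μM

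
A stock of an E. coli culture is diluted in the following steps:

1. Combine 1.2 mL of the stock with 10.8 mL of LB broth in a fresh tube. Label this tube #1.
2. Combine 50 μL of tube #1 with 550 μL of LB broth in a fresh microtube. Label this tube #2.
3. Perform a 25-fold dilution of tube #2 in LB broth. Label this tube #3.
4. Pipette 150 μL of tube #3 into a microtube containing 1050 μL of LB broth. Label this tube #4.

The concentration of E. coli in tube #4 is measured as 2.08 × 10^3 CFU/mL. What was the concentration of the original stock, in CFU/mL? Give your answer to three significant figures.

4.99 × 10^7 CFU/mL

Step 1: 1.2 mL + 10.8 mL = 12 mL total → factor 12/1.2 = 10
Step 2: 50 μL + 550 μL = 600 μL total → factor 600/50 = 12
Step 3: 25-fold → factor 25
Step 4: 150 μL + 1050 μL = 1200 μL total → factor 1200/150 = 8
Overall dilution factor = 10 × 12 × 25 × 8 = 24000
Stock = 2.08 × 10^3 CFU/mL × 24000 = 4.99 × 10^7 CFU/mL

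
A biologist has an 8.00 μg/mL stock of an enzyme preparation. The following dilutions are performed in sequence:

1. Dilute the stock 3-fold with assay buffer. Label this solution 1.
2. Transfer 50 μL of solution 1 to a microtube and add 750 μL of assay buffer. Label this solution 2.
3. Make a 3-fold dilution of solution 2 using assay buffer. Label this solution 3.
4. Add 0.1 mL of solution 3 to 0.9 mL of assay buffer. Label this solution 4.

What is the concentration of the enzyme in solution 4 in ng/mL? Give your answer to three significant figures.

5.56 ng/mL

Step 1: 3-fold → factor 3
Step 2: 50 μL + 750 μL = 800 μL total → factor 800/50 = 16
Step 3: 3-fold → factor 3
Step 4: 0.1 mL + 0.9 mL = 1 mL total → factor 1/0.1 = 10
Overall dilution factor = 3 × 16 × 3 × 10 = 1440
Final = 8.00 μg/mL / 1440 = 0.005556 μg/mL = 5.56 ng/mL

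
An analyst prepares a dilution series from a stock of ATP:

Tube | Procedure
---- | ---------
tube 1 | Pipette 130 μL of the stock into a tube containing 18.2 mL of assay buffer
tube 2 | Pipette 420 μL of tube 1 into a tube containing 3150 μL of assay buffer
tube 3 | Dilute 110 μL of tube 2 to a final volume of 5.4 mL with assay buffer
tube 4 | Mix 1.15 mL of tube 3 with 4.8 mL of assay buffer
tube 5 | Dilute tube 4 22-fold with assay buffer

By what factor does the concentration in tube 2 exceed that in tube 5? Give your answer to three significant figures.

5.59 × 10^3

Step 1: 130 μL + 18.2 mL = 18330 μL total → factor 18330/130 = 141
Step 2: 420 μL + 3150 μL = 3570 μL total → factor 3570/420 = 8.5
Step 3: 110 μL brought to 5.4 mL → factor 5400/110 = 49.091
Step 4: 1.15 mL + 4.8 mL = 5.95 mL total → factor 5.95/1.15 = 5.1739
Step 5: 22-fold → factor 22
Dilution factor to tube 2 = 1198.5; to tube 5 = 6.697 × 10^6
[tube 2]/[tube 5] = (factor to tube 5)/(factor to tube 2) = 6.697 × 10^6/1198.5 = 5.59 × 10^3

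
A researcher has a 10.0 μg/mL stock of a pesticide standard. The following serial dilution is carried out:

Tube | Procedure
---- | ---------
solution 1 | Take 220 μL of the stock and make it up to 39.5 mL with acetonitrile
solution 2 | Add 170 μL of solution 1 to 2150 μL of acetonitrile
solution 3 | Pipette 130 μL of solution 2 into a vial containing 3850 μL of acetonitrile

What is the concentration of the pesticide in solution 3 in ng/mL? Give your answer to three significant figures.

Step 1: 220 μL brought to 39.5 mL → factor 39500/220 = 179.55
Step 2: 170 μL + 2150 μL = 2320 μL total → factor 2320/170 = 13.647
Step 3: 130 μL + 3850 μL = 3980 μL total → factor 3980/130 = 30.615
Overall dilution factor = 179.55 × 13.647 × 30.615 = 75016
Final = 10.0 μg/mL / 75016 = 0.0001333 μg/mL = 0.133 ng/mL

0.133 ng/mL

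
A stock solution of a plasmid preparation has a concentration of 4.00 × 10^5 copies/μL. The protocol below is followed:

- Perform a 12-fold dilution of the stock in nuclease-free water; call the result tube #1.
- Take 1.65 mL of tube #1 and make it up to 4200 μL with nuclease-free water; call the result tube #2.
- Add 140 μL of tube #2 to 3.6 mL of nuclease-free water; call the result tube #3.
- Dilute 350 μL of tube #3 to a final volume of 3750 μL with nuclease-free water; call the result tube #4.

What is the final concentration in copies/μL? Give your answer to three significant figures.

45.8 copies/μL

Step 1: 12-fold → factor 12
Step 2: 1.65 mL brought to 4200 μL → factor 4.2/1.65 = 2.5455
Step 3: 140 μL + 3.6 mL = 3740 μL total → factor 3740/140 = 26.714
Step 4: 350 μL brought to 3750 μL → factor 3750/350 = 10.714
Overall dilution factor = 12 × 2.5455 × 26.714 × 10.714 = 8742.9
Final = 4.00 × 10^5 copies/μL / 8742.9 = 45.8 copies/μL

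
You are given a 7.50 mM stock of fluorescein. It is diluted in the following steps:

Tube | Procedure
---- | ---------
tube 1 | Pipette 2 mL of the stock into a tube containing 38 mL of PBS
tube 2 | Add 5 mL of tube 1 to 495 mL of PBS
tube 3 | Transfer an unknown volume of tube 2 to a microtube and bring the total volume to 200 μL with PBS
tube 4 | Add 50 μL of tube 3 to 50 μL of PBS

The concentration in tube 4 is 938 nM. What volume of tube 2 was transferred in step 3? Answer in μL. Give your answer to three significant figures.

100 μL

Step 1: 2 mL + 38 mL = 40 mL total → factor 40/2 = 20
Step 2: 5 mL + 495 mL = 500 mL total → factor 500/5 = 100
Step 3: v brought to 200 μL → factor = 200 μL/v
Step 4: 50 μL + 50 μL = 100 μL total → factor 100/50 = 2
Product of known-step factors = 4000
Overall factor = 7.50 mM / (938 nM) = 7995.7
Step-3 factor = 7995.7 / 4000 = 1.9989
v = 200 μL / 1.9989 = 100 μL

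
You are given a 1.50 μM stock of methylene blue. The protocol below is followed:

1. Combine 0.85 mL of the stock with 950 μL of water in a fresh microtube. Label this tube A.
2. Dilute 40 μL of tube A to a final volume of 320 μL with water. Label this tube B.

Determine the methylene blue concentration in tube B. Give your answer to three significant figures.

Step 1: 0.85 mL + 950 μL = 1.8 mL total → factor 1.8/0.85 = 2.1176
Step 2: 40 μL brought to 320 μL → factor 320/40 = 8
Overall dilution factor = 2.1176 × 8 = 16.941
Final = 1.50 μM / 16.941 = 0.0885 μM

0.0885 μM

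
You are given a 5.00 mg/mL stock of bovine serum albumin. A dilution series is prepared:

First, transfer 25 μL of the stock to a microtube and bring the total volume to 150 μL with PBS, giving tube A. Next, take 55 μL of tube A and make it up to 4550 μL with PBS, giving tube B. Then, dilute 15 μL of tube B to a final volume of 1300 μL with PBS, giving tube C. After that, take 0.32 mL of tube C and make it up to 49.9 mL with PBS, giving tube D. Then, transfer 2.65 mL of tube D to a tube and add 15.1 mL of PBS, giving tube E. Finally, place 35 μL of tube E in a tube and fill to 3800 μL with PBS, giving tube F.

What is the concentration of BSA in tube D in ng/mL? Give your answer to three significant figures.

0.745 ng/mL

Step 1: 25 μL brought to 150 μL → factor 150/25 = 6
Step 2: 55 μL brought to 4550 μL → factor 4550/55 = 82.727
Step 3: 15 μL brought to 1300 μL → factor 1300/15 = 86.667
Step 4: 0.32 mL brought to 49.9 mL → factor 49.9/0.32 = 155.94
Dilution factor through tube D = 6 × 82.727 × 86.667 × 155.94 = 6.7081 × 10^6
[tube D] = 5.00 mg/mL / 6.7081 × 10^6 = 7.454 × 10^-7 mg/mL = 0.745 ng/mL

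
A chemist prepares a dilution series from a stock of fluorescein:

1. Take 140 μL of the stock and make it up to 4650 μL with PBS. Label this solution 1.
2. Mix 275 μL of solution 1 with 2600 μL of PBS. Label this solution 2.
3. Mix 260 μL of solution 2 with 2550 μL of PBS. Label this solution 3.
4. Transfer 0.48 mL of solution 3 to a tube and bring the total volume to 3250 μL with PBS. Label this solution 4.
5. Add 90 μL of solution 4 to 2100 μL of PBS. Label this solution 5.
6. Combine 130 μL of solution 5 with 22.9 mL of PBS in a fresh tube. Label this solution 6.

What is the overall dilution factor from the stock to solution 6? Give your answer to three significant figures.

1.10 × 10^8

Step 1: 140 μL brought to 4650 μL → factor 4650/140 = 33.214
Step 2: 275 μL + 2600 μL = 2875 μL total → factor 2875/275 = 10.455
Step 3: 260 μL + 2550 μL = 2810 μL total → factor 2810/260 = 10.808
Step 4: 0.48 mL brought to 3250 μL → factor 3.25/0.48 = 6.7708
Step 5: 90 μL + 2100 μL = 2190 μL total → factor 2190/90 = 24.333
Step 6: 130 μL + 22.9 mL = 23030 μL total → factor 23030/130 = 177.15
Overall dilution factor = 33.214 × 10.455 × 10.808 × 6.7708 × 24.333 × 177.15 = 1.0954 × 10^8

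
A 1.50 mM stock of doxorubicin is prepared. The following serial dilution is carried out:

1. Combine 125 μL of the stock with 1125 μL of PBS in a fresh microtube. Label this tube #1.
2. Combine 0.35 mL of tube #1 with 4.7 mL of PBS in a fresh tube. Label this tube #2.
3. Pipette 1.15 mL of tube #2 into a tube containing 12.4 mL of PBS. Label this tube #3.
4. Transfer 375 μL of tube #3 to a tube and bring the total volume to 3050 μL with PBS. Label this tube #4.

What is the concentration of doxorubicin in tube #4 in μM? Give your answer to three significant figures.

0.108 μM

Step 1: 125 μL + 1125 μL = 1250 μL total → factor 1250/125 = 10
Step 2: 0.35 mL + 4.7 mL = 5.05 mL total → factor 5.05/0.35 = 14.429
Step 3: 1.15 mL + 12.4 mL = 13.55 mL total → factor 13.55/1.15 = 11.783
Step 4: 375 μL brought to 3050 μL → factor 3050/375 = 8.1333
Overall dilution factor = 10 × 14.429 × 11.783 × 8.1333 = 13827
Final = 1.50 mM / 13827 = 0.0001085 mM = 0.108 μM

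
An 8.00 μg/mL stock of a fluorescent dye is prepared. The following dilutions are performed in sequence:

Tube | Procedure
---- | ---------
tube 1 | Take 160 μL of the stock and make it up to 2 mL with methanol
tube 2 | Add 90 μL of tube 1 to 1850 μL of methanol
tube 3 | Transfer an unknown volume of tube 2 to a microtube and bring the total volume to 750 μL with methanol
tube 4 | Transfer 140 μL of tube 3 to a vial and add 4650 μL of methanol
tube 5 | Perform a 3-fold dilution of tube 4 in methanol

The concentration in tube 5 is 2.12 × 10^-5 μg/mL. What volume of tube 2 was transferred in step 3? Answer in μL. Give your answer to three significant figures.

Step 1: 160 μL brought to 2 mL → factor 2000/160 = 12.5
Step 2: 90 μL + 1850 μL = 1940 μL total → factor 1940/90 = 21.556
Step 3: v brought to 750 μL → factor = 750 μL/v
Step 4: 140 μL + 4650 μL = 4790 μL total → factor 4790/140 = 34.214
Step 5: 3-fold → factor 3
Product of known-step factors = 27657
Overall factor = 8.00 μg/mL / (2.12 × 10^-5 μg/mL) = 3.7736 × 10^5
Step-3 factor = 3.7736 × 10^5 / 27657 = 13.644
v = 750 μL / 13.644 = 55.0 μL

55.0 μL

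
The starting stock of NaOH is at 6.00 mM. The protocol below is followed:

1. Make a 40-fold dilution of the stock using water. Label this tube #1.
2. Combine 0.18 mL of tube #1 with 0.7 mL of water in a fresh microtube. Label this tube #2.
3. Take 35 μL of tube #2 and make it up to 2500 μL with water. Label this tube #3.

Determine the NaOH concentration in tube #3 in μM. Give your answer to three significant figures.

0.430 μM

Step 1: 40-fold → factor 40
Step 2: 0.18 mL + 0.7 mL = 0.88 mL total → factor 0.88/0.18 = 4.8889
Step 3: 35 μL brought to 2500 μL → factor 2500/35 = 71.429
Overall dilution factor = 40 × 4.8889 × 71.429 = 13968
Final = 6.00 mM / 13968 = 0.0004295 mM = 0.430 μM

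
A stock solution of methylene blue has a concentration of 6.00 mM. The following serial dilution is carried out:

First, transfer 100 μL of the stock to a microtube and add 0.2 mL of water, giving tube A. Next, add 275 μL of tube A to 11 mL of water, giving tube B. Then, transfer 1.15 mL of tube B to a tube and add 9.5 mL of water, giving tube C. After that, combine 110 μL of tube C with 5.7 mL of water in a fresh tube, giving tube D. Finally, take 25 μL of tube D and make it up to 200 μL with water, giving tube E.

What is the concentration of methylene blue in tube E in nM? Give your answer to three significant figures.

12.5 nM

Step 1: 100 μL + 0.2 mL = 300 μL total → factor 300/100 = 3
Step 2: 275 μL + 11 mL = 11275 μL total → factor 11275/275 = 41
Step 3: 1.15 mL + 9.5 mL = 10.65 mL total → factor 10.65/1.15 = 9.2609
Step 4: 110 μL + 5.7 mL = 5810 μL total → factor 5810/110 = 52.818
Step 5: 25 μL brought to 200 μL → factor 200/25 = 8
Overall dilution factor = 3 × 41 × 9.2609 × 52.818 × 8 = 4.8132 × 10^5
Final = 6.00 mM / 4.8132 × 10^5 = 1.247 × 10^-5 mM = 12.5 nM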